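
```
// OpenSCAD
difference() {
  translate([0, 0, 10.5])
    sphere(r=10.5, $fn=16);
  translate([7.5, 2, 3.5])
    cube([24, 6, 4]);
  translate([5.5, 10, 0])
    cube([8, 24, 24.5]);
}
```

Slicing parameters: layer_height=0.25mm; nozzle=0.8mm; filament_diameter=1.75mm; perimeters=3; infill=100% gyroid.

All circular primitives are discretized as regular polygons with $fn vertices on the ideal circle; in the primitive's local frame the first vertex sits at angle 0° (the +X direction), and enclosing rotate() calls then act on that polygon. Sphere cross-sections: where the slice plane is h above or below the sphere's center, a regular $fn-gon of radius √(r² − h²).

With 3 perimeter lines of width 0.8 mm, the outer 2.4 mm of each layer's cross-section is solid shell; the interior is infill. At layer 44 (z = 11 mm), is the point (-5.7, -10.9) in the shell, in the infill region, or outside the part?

At z = 11 mm: the r=10.5 sphere slices to a regular 16-gon of circumradius 10.488 (√(r²−h²) with h=0.5 from center); the cube at (7.5, 2) is not intersected at this z (z outside [3.5, 7.5]); the cube at (5.5, 10) is present — its section is the full 8×24 rectangle; Taking the first minus the rest: starting from the r=10.5 sphere, the 8×24 cube at (5.5, 10) misses the remaining region (no effect) — 1 connected region. Overall, the cross-section is a single solid region. The nearest boundary edge runs (-4.01, -9.69)→(-7.42, -7.42); distance from the point to it = 1.94 mm. The point is not inside any of the regions above, so it lies outside the cross-section (1.94 mm from the nearest boundary).

outside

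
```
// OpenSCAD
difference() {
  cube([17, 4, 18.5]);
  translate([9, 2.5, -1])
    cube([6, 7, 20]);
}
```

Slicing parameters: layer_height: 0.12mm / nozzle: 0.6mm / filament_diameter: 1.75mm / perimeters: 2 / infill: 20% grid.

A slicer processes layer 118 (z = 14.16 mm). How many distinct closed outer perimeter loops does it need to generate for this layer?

At z = 14.16 mm: the cube (footprint 17×4) is included at this height; the cube at (9, 2.5) (footprint 6×7) is included at this height; Subtracting the remaining from the first: starting from the 17×4 cube, the 6×7 cube at (9, 2.5) partially overlaps it — only the 9.00 mm² overlap (of its 42.00 mm²) is removed, clipping the outline — 1 connected region. The result has 1 disconnected region.

1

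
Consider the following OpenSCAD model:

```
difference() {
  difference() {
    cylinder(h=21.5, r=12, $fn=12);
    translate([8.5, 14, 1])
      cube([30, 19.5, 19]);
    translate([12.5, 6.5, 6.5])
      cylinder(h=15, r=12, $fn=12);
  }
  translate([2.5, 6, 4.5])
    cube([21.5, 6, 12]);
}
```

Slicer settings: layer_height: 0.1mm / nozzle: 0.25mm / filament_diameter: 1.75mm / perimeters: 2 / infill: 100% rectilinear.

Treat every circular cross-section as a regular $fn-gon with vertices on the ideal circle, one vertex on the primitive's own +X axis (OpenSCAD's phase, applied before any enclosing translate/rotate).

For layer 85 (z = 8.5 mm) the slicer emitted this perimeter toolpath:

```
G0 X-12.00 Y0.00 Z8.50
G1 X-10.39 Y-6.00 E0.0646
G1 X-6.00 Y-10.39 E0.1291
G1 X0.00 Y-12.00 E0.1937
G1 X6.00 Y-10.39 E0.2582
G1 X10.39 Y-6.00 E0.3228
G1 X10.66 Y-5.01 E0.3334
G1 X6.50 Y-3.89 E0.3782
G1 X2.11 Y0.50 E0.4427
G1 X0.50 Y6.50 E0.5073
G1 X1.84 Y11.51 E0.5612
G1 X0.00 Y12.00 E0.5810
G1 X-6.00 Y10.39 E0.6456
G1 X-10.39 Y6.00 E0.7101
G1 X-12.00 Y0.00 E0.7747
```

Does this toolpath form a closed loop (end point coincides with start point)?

Start point (G0): (-12.00, 0.00). End point (last G1): the path returns to the start — closed.

yes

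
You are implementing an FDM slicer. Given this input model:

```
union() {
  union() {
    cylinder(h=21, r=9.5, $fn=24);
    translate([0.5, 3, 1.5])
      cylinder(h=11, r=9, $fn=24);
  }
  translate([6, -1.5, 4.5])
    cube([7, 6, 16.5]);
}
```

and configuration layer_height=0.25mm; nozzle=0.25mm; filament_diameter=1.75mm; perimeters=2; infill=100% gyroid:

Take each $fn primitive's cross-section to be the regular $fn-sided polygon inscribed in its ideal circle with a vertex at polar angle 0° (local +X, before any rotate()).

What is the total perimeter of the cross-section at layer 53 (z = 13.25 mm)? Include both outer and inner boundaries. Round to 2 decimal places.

67.68 mm

At z = 13.25 mm: the cylinder: section is a regular 24-gon, circumradius r=9.5 (perimeter = 2·24·9.500·sin(180°/24) = 59.52 mm); the cylinder at (0.5, 3) is not intersected at this z (z outside [1.5, 12.5]); Combining (union): only the r=9.5 cylinder is present, so the union is just that shape — boundary = 59.52 mm; the cube at (6, -1.5) (footprint 7×6) is included at this height (perimeter 26.00 mm); Taking the union: the regions partially overlap (shared area 18.93 mm²), so the edge portions inside another operand are dropped and the merged outline is re-measured after clipping — boundary = 67.68 mm. Overall, the cross-section is a single solid region. Total boundary length (outer) = 67.68 mm.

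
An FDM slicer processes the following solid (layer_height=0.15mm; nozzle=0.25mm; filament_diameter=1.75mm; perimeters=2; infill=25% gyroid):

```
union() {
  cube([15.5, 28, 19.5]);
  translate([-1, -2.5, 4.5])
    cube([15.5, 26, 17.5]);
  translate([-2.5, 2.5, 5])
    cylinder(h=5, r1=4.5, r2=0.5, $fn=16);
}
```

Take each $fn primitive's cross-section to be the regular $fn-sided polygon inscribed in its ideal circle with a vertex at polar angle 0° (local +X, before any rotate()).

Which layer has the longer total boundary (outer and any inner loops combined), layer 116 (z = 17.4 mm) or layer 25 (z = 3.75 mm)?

layer 116 (z = 17.4 mm)

Layer 116 (z = 17.4): the cube (footprint 15.5×28) is included at this height (perimeter 87.00 mm); the 15.5×26 cube at (-1, -2.5) contributes its full rectangle (perimeter 83.00 mm); the cone at (-2.5, 2.5) does not reach this height (z outside [5, 10]); Combining (union): the regions partially overlap (shared area 340.75 mm²), so the edge portions inside another operand are dropped and the merged outline is re-measured after clipping — boundary = 94.00 mm. So its perimeter = 94.00 mm. Layer 25 (z = 3.75): the cube (footprint 15.5×28) is included at this height (perimeter 87.00 mm); the cube at (-1, -2.5) is not intersected at this z (z outside [4.5, 22]); the cone at (-2.5, 2.5) does not reach this height (z outside [5, 10]); Taking the union: only the 15.5×28 cube is present, so the union is just that shape — boundary = 87.00 mm. So its perimeter = 87.00 mm. Layer 116 is larger (94.00 vs 87.00 mm).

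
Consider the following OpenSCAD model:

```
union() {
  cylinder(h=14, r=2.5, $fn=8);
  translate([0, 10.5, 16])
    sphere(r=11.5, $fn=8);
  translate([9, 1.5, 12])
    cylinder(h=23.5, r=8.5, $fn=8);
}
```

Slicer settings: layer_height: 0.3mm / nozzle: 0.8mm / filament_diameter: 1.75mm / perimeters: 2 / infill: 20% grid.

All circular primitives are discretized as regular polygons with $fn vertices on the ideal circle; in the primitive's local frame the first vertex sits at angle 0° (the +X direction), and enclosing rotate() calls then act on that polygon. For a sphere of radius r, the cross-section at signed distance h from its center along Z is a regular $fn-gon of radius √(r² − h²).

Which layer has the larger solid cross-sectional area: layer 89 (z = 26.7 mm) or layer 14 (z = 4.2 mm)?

layer 89 (z = 26.7 mm)

Layer 89 (z = 26.7): the cylinder is not intersected at this z (z outside [0, 14]); the sphere at (0, 10.5): section is a regular 8-gon, circumradius = √(r²−h²) = √(11.5²−10.7²) = 4.214 (area = (8/2)·4.214²·sin(360°/8) = 50.23 mm²); the cylinder at (9, 1.5): section is a regular 8-gon, circumradius r=8.5 (area = (8/2)·8.500²·sin(360°/8) = 204.35 mm²); Combining (union): the 2 present regions are separate (no shared area or edge), so areas and boundary lengths simply add and each stays a separate island — area = 254.59 mm². So its area = 254.59 mm². Layer 14 (z = 4.2): the r=2.5 cylinder contributes a regular 8-gon of circumradius 2.5 (area = (8/2)·2.500²·sin(360°/8) = 17.68 mm²); the sphere at (0, 10.5) is absent (|z−center|=11.800 > r=11.5); the cylinder at (9, 1.5) does not reach this height (z outside [12, 35.5]); Combining (union): only the r=2.5 cylinder is present, so the union is just that shape — area = 17.68 mm². So its area = 17.68 mm². Layer 89 is larger (254.59 vs 17.68 mm²).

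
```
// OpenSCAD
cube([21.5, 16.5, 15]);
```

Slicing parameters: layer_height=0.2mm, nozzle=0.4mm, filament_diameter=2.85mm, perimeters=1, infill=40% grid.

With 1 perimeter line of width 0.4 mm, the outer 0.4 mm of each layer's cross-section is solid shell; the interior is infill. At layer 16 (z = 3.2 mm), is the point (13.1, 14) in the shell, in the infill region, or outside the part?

At z = 3.2 mm: the 21.5×16.5 cube contributes its full rectangle. Overall, the cross-section is a single solid region. The nearest boundary edge runs (21.50, 16.50)→(0.00, 16.50); distance from the point to it = 2.50 mm. The point is inside the cross-section and 2.50 mm from the nearest boundary — more than the 0.4 mm shell width (1 × 0.4), so it's in the infill interior.

infill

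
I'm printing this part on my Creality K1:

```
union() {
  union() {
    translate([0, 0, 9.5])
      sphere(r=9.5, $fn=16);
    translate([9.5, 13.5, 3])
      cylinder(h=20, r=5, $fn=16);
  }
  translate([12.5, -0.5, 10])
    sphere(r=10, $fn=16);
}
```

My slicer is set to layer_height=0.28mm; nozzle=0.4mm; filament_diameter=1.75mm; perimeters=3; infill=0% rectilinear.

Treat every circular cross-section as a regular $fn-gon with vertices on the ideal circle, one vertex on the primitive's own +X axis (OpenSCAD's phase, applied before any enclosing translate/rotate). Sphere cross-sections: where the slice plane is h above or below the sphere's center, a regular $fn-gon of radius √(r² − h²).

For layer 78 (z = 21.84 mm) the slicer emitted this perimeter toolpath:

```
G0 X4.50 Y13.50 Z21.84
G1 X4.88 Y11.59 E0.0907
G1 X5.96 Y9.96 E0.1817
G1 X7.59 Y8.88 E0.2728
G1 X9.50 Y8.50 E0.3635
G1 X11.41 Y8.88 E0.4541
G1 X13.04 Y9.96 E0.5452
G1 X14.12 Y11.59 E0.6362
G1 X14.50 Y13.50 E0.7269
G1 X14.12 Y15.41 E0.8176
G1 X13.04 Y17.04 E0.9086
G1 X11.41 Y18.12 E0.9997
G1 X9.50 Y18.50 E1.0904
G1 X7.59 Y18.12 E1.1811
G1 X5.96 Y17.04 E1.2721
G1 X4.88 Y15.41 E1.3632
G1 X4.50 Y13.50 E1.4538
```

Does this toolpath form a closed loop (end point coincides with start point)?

Start point (G0): (4.50, 13.50). End point (last G1): the path returns to the start — closed.

yes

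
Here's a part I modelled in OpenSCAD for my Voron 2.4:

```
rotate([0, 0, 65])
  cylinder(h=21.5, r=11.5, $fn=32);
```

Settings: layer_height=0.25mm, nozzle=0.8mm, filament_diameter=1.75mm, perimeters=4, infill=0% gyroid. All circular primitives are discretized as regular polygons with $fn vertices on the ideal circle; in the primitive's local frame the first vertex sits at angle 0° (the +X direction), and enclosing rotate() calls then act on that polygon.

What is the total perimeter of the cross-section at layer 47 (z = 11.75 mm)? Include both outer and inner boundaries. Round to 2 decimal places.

At z = 11.75 mm: the cylinder: section is a regular 32-gon, circumradius r=11.5 (perimeter = 2·32·11.500·sin(180°/32) = 72.14 mm); (rotated 65° about Z; rotation is an isometry so areas/perimeters/island counts are preserved). Overall, the cross-section is a single solid region. Total boundary length (outer) = 72.14 mm.

72.14 mm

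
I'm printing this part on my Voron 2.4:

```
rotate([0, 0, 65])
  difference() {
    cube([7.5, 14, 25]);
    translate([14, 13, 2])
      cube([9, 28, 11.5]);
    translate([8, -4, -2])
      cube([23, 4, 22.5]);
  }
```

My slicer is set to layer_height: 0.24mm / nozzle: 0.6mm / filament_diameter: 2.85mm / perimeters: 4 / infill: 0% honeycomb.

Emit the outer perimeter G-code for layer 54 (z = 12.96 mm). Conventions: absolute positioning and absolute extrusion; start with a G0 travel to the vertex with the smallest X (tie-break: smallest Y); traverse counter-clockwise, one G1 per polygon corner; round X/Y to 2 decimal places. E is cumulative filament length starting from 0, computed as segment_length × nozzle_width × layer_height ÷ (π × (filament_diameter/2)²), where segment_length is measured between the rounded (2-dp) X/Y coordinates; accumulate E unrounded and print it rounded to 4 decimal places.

G0 X-12.69 Y5.92 Z12.96
G1 X0.00 Y0.00 E0.3161
G1 X3.17 Y6.80 E0.4854
G1 X-9.52 Y12.71 E0.8014
G1 X-12.69 Y5.92 E0.9706

At z = 12.96 mm: the cube (footprint 7.5×14) is included at this height; the cube at (14, 13) is present — its section is the full 9×28 rectangle; the cube at (8, -4) is present — its section is the full 23×4 rectangle; Subtracting the remaining from the first: starting from the 7.5×14 cube, the 9×28 cube at (14, 13) misses the remaining region (no effect); the 23×4 cube at (8, -4) misses the remaining region (no effect) — 1 connected region; (rotated 65° about Z; rotation is an isometry so areas/perimeters/island counts are preserved). The outline is a single polygon with 4 vertices. Extrusion per mm of travel: 0.6 × 0.24 / (π × 1.425²) = 0.022573. Accumulating E over each segment gives final E = 0.9706.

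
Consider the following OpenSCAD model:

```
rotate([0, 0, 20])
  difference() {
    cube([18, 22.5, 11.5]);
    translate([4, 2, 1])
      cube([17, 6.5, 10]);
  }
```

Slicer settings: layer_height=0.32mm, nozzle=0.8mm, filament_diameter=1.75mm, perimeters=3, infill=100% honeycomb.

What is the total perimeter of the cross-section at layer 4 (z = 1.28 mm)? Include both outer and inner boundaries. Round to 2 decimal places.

At z = 1.28 mm: the 18×22.5 cube contributes its full rectangle (perimeter 81.00 mm); the cube at (4, 2) (footprint 17×6.5) is included at this height (perimeter 47.00 mm); After the difference (first − rest): starting from the 18×22.5 cube, the 17×6.5 cube at (4, 2) partially overlaps it — only the 91.00 mm² overlap (of its 110.50 mm²) is removed, clipping the outline — boundary = 109.00 mm; (rotated 20° about Z; rotation is an isometry so areas/perimeters/island counts are preserved). Overall, the cross-section is a single solid region. Total boundary length (outer) = 109.00 mm.

109.00 mm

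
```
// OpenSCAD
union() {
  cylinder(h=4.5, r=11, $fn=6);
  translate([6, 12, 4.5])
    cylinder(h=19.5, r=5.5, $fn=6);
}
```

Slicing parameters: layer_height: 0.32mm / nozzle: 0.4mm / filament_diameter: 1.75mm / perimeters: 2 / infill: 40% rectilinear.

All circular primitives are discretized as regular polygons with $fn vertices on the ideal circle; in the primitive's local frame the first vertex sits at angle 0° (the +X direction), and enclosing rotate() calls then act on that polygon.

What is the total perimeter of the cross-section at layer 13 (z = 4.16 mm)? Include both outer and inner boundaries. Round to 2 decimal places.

66.00 mm

At z = 4.16 mm: the cylinder: section is a regular 6-gon, circumradius r=11 (perimeter = 2·6·11.000·sin(180°/6) = 66.00 mm); the cylinder at (6, 12) does not reach this height (z outside [4.5, 24]); Combining (union): only the r=11 cylinder is present, so the union is just that shape — boundary = 66.00 mm. Overall, the cross-section is a single solid region. Total boundary length (outer) = 66.00 mm.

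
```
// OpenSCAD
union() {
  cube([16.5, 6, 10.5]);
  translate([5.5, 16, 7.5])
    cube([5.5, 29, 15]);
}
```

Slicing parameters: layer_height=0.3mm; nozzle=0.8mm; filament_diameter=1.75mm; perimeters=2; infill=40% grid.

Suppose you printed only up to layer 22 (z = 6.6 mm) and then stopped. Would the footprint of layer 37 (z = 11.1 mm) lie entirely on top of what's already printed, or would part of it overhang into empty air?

part overhangs

Compare the two slices. At z = 6.6: the cube (footprint 16.5×6) is included at this height (area 99.00 mm²); the cube at (5.5, 16) is absent (z outside [7.5, 22.5]); Merging all regions: only the 16.5×6 cube is present, so the union is just that shape — area = 99.00 mm². At z = 11.1: the cube is absent (z outside [0, 10.5]); the cube at (5.5, 16) is present — its section is the full 5.5×29 rectangle (area 159.50 mm²); Merging all regions: only the 5.5×29 cube at (5.5, 16) is present, so the union is just that shape — area = 159.50 mm². Checking containment: at z = 11.1 the cross-section extends beyond the z = 6.6 cross-section by about 159.50 mm².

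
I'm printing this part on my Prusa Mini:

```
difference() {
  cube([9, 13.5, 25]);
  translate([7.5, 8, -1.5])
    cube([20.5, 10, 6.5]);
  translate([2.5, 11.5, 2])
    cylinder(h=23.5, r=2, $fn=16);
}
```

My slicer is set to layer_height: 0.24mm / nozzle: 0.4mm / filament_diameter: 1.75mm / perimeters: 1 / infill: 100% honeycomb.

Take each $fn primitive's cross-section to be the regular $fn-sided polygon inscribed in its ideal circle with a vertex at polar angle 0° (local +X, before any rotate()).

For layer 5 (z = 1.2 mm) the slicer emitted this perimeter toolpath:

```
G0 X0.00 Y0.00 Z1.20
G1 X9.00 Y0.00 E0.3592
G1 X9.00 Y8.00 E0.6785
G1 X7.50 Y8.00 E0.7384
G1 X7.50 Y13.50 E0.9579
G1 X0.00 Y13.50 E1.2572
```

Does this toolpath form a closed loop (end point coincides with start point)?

Start point (G0): (0.00, 0.00). End point (last G1): the path does not return to the start — open.

no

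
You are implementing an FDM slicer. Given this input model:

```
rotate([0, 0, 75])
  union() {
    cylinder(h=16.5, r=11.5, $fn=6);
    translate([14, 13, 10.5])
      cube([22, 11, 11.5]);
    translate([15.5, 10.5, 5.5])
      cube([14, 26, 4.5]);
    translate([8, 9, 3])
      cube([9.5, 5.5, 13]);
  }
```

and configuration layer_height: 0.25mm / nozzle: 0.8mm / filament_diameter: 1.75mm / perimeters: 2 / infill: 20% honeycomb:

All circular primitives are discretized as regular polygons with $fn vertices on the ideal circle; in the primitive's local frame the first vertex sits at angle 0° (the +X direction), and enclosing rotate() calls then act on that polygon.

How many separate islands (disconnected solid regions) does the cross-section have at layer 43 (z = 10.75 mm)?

At z = 10.75 mm: the r=11.5 cylinder contributes a regular 6-gon of circumradius 11.5; the cube at (14, 13) is present — its section is the full 22×11 rectangle; the cube at (15.5, 10.5) does not reach this height (z outside [5.5, 10]); the cube at (8, 9) (footprint 9.5×5.5) is included at this height; Taking the union: the regions partially overlap (shared area 5.25 mm²), so overlapping operands fuse into one piece — 2 connected regions; (rotated 75° about Z; rotation is an isometry so areas/perimeters/island counts are preserved). Overall, the cross-section has 2 separate islands. Island count = 2.

2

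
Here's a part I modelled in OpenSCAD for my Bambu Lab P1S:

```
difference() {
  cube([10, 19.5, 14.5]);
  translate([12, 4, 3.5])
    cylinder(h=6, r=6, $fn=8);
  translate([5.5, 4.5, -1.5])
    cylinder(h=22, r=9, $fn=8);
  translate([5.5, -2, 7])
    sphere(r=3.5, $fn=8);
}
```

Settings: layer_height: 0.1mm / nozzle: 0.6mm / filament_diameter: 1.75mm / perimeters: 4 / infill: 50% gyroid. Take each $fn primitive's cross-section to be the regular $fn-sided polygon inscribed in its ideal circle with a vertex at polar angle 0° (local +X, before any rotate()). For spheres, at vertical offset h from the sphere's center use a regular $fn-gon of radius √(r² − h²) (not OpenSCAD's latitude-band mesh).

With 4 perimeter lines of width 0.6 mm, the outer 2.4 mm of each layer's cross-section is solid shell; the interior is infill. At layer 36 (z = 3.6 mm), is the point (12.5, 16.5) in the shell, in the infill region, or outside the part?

outside

At z = 3.6 mm: the cube (footprint 10×19.5) is included at this height; the cylinder at (12, 4): section is a regular 8-gon, circumradius r=6; the cylinder at (5.5, 4.5): section is a regular 8-gon, circumradius r=9; the sphere at (5.5, -2): section is a regular 8-gon, circumradius = √(r²−h²) = √(3.5²−3.4²) = 0.831; After the difference (first − rest): starting from the 10×19.5 cube, the r=6 cylinder at (12, 4) partially overlaps it — only the 26.97 mm² overlap (of its 101.82 mm²) is removed, clipping the outline; the r=9 cylinder at (5.5, 4.5) partially overlaps it — only the 97.57 mm² overlap (of its 229.10 mm²) is removed, clipping the outline; the r=3.5 sphere at (5.5, -2) misses the remaining region (no effect) — 1 connected region. Overall, the cross-section is a single solid region. The nearest boundary edge runs (10.00, 19.50)→(10.00, 11.64); distance from the point to it = 2.50 mm. The point is not inside any of the regions above, so it lies outside the cross-section (2.50 mm from the nearest boundary).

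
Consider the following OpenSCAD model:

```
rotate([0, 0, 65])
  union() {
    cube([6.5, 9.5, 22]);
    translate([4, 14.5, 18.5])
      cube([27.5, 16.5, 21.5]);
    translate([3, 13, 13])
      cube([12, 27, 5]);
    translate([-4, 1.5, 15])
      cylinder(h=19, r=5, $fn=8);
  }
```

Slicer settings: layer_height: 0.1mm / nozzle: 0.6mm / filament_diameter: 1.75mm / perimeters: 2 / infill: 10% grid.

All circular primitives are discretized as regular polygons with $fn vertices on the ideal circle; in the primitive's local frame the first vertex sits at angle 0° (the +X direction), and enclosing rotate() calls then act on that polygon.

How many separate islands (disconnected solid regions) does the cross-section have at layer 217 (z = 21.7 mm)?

2

At z = 21.7 mm: the cube (footprint 6.5×9.5) is included at this height; the 27.5×16.5 cube at (4, 14.5) contributes its full rectangle; the cube at (3, 13) is absent (z outside [13, 18]); the cylinder at (-4, 1.5): section is a regular 8-gon, circumradius r=5; Taking the union: the regions partially overlap (shared area 2.24 mm²), so overlapping operands fuse into one piece — 2 connected regions; (rotated 65° about Z; rotation is an isometry so areas/perimeters/island counts are preserved). Overall, the cross-section has 2 separate islands. Island count = 2.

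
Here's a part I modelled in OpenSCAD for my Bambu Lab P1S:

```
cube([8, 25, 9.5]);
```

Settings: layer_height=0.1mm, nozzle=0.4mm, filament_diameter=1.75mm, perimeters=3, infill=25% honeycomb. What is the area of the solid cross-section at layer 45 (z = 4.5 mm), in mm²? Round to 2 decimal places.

200.00 mm²

At z = 4.5 mm: the 8×25 cube contributes its full rectangle (area 200.00 mm²). Overall, the cross-section is a single solid region. Net area = 200.00 mm².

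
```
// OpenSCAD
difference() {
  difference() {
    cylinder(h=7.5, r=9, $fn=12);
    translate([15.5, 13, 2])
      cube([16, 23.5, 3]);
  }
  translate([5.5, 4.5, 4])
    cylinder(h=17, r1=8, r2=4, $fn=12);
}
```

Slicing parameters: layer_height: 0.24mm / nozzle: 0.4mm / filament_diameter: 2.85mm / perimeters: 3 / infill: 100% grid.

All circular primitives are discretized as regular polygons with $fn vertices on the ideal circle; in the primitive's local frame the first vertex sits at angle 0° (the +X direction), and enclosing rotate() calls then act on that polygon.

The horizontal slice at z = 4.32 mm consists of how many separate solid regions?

1

At z = 4.32 mm: the r=9 cylinder contributes a regular 12-gon of circumradius 9; the cube at (15.5, 13) (footprint 16×23.5) is included at this height; After the difference (first − rest): starting from the r=9 cylinder, the 16×23.5 cube at (15.5, 13) misses the remaining region (no effect) — 1 connected region; the cone at (5.5, 4.5) contributes a regular 12-gon of circumradius 7.925 (interpolated between r1=8 and r2=4 at t=0.019); Taking the first minus the rest: starting from that combined region, the cone at (5.5, 4.5) partially overlaps it — only the 100.52 mm² overlap (of its 188.40 mm²) is removed, clipping the outline — 1 connected region. The result has 1 disconnected region.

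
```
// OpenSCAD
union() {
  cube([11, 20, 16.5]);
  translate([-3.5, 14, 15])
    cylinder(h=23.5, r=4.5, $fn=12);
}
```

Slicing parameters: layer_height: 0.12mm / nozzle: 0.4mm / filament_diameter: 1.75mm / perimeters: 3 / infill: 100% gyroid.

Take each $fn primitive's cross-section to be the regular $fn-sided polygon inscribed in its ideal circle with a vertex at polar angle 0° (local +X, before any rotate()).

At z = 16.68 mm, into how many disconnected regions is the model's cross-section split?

At z = 16.68 mm: the cube does not reach this height (z outside [0, 16.5]); the r=4.5 cylinder at (-3.5, 14) contributes a regular 12-gon of circumradius 4.5; Taking the union: only the r=4.5 cylinder at (-3.5, 14) is present, so the union is just that shape — 1 connected region. The result has 1 disconnected region.

1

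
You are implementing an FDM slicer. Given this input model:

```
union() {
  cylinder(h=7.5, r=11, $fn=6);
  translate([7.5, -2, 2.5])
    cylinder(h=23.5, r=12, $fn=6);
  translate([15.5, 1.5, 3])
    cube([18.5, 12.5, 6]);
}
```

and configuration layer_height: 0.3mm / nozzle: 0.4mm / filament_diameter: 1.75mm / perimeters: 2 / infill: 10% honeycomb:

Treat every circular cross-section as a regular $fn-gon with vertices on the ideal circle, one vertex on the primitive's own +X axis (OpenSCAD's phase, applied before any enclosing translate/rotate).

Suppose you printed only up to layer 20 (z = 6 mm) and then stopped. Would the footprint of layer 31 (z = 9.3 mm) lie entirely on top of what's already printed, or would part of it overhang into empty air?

Compare the two slices. At z = 6: the cylinder: section is a regular 6-gon, circumradius r=11 (area = (6/2)·11.000²·sin(360°/6) = 314.37 mm²); the cylinder at (7.5, -2): section is a regular 6-gon, circumradius r=12 (area = (6/2)·12.000²·sin(360°/6) = 374.12 mm²); the cube at (15.5, 1.5) (footprint 18.5×12.5) is included at this height (area 231.25 mm²); Taking the union: the regions partially overlap — summed areas 919.74 mm² minus the doubly-counted overlap 187.07 mm² gives 732.67 mm² — area = 732.67 mm². At z = 9.3: the cylinder does not reach this height (z outside [0, 7.5]); the r=12 cylinder at (7.5, -2) gives a regular 6-gon of circumradius 12 (constant along its height) (area = (6/2)·12.000²·sin(360°/6) = 374.12 mm²); the cube at (15.5, 1.5) is not intersected at this z (z outside [3, 9]); Combining (union): only the r=12 cylinder at (7.5, -2) is present, so the union is just that shape — area = 374.12 mm². Checking containment: the cross-section at z = 9.3 is a subset of the cross-section at z = 6.

entirely on top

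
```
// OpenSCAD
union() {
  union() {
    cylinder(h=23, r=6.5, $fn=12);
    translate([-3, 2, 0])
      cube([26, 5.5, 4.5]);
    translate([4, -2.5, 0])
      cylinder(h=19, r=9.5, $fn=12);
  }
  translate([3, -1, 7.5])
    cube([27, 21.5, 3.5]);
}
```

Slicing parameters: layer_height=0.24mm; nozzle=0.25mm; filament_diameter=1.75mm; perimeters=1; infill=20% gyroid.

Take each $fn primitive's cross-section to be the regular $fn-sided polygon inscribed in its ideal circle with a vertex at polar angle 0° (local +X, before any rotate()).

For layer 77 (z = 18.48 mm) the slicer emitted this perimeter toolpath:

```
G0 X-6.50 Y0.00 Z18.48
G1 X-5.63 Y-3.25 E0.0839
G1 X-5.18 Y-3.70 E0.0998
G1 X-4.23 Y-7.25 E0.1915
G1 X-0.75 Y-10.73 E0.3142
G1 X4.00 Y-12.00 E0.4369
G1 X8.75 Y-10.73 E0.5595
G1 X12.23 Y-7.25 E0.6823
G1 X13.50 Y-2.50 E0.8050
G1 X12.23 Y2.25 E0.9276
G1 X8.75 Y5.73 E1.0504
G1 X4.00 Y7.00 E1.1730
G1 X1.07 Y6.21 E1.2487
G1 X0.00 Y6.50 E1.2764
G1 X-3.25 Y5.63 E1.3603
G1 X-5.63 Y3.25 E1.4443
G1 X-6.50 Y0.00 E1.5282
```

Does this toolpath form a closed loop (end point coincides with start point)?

Start point (G0): (-6.50, 0.00). End point (last G1): the path returns to the start — closed.

yes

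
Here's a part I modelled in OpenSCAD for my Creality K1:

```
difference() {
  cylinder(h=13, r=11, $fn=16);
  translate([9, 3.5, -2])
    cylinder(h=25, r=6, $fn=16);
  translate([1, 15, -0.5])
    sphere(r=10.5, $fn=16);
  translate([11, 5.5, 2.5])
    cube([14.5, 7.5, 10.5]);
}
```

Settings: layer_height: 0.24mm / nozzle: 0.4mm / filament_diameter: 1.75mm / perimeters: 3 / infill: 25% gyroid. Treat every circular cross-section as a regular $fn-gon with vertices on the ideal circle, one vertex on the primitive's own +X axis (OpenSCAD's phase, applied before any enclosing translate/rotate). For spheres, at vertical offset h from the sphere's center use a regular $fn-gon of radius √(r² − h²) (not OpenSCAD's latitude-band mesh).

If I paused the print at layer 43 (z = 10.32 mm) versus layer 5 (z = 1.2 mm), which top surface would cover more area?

layer 43 (z = 10.32 mm)

Layer 43 (z = 10.32): the cylinder: section is a regular 16-gon, circumradius r=11 (area = (16/2)·11.000²·sin(360°/16) = 370.44 mm²); the r=6 cylinder at (9, 3.5) gives a regular 16-gon of circumradius 6 (constant along its height) (area = (16/2)·6.000²·sin(360°/16) = 110.21 mm²); the sphere at (1, 15) is not intersected at this z (|z−center|=10.820 > r=10.5); the cube at (11, 5.5) is present — its section is the full 14.5×7.5 rectangle (area 108.75 mm²); Taking the first minus the rest: starting from the r=11 cylinder (370.44 mm²), the r=6 cylinder at (9, 3.5) partially overlaps it — only the 62.65 mm² overlap (of its 110.21 mm²) is removed, clipping the outline; the 14.5×7.5 cube at (11, 5.5) misses the remaining region (no effect) — area = 307.79 mm². So its area = 307.79 mm². Layer 5 (z = 1.2): the cylinder: section is a regular 16-gon, circumradius r=11 (area = (16/2)·11.000²·sin(360°/16) = 370.44 mm²); the cylinder at (9, 3.5): section is a regular 16-gon, circumradius r=6 (area = (16/2)·6.000²·sin(360°/16) = 110.21 mm²); the r=10.5 sphere at (1, 15) slices to a regular 16-gon of circumradius 10.361 (√(r²−h²) with h=1.7 from center) (area = (16/2)·10.361²·sin(360°/16) = 328.68 mm²); the cube at (11, 5.5) does not reach this height (z outside [2.5, 13]); After the difference (first − rest): starting from the r=11 cylinder (370.44 mm²), the r=6 cylinder at (9, 3.5) partially overlaps it — only the 62.65 mm² overlap (of its 110.21 mm²) is removed, clipping the outline; the r=10.5 sphere at (1, 15) partially overlaps it — only the 53.59 mm² overlap (of its 328.68 mm²) is removed, clipping the outline — area = 254.20 mm². So its area = 254.20 mm². Layer 43 is larger (307.79 vs 254.20 mm²).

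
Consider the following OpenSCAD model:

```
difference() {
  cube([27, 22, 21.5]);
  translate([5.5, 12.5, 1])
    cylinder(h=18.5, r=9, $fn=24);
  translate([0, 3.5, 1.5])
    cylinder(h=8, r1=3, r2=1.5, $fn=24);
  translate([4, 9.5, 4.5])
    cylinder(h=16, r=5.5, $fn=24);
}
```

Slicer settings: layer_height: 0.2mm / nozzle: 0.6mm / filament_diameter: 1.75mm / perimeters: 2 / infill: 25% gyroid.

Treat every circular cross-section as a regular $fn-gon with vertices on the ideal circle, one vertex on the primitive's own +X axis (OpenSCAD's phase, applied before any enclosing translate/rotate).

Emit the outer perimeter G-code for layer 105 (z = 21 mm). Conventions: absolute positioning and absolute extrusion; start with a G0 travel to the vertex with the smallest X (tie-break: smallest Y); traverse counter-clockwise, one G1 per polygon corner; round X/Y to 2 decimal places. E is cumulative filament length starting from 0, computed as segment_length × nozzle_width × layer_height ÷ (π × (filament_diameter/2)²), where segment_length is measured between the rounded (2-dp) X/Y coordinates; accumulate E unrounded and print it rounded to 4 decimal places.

At z = 21 mm: the 27×22 cube contributes its full rectangle; the cylinder at (5.5, 12.5) is absent (z outside [1, 19.5]); the cone at (0, 3.5) is absent (z outside [1.5, 9.5]); the cylinder at (4, 9.5) does not reach this height (z outside [4.5, 20.5]); Subtracting the remaining from the first: none of the subtracted shapes is present at this height, so the 27×22 cube is unchanged — 1 connected region. The outline is a single polygon with 4 vertices. Extrusion per mm of travel: 0.6 × 0.2 / (π × 0.875²) = 0.049890. Accumulating E over each segment gives final E = 4.8892.

G0 X0.00 Y0.00 Z21.00
G1 X27.00 Y0.00 E1.3470
G1 X27.00 Y22.00 E2.4446
G1 X0.00 Y22.00 E3.7917
G1 X0.00 Y0.00 E4.8892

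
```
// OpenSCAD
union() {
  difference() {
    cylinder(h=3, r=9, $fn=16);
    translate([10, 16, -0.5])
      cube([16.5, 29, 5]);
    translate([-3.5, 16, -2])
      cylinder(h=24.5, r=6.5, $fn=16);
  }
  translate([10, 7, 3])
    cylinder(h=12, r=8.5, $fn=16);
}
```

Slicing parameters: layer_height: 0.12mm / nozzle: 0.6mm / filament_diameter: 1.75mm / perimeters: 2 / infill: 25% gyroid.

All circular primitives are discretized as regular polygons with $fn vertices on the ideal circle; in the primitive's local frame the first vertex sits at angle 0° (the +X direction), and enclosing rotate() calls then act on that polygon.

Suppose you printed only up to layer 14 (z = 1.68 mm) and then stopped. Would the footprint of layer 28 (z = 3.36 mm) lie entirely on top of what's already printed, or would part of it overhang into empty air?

part overhangs

Compare the two slices. At z = 1.68: the cylinder: section is a regular 16-gon, circumradius r=9 (area = (16/2)·9.000²·sin(360°/16) = 247.98 mm²); the cube at (10, 16) is present — its section is the full 16.5×29 rectangle (area 478.50 mm²); the cylinder at (-3.5, 16): section is a regular 16-gon, circumradius r=6.5 (area = (16/2)·6.500²·sin(360°/16) = 129.35 mm²); Taking the first minus the rest: starting from the r=9 cylinder (247.98 mm²), the 16.5×29 cube at (10, 16) misses the remaining region (no effect); the r=6.5 cylinder at (-3.5, 16) misses the remaining region (no effect) — area = 247.98 mm²; the cylinder at (10, 7) is not intersected at this z (z outside [3, 15]); Taking the union: only that combined region is present, so the union is just that shape — area = 247.98 mm². At z = 3.36: the cylinder does not reach this height (z outside [0, 3]); the 16.5×29 cube at (10, 16) contributes its full rectangle (area 478.50 mm²); the r=6.5 cylinder at (-3.5, 16) gives a regular 16-gon of circumradius 6.5 (constant along its height) (area = (16/2)·6.500²·sin(360°/16) = 129.35 mm²); Taking the first minus the rest: the first operand is absent here, so nothing remains; the cylinder at (10, 7): section is a regular 16-gon, circumradius r=8.5 (area = (16/2)·8.500²·sin(360°/16) = 221.19 mm²); Merging all regions: only the r=8.5 cylinder at (10, 7) is present, so the union is just that shape — area = 221.19 mm². Checking containment: at z = 3.36 the cross-section extends beyond the z = 1.68 cross-section by about 178.51 mm².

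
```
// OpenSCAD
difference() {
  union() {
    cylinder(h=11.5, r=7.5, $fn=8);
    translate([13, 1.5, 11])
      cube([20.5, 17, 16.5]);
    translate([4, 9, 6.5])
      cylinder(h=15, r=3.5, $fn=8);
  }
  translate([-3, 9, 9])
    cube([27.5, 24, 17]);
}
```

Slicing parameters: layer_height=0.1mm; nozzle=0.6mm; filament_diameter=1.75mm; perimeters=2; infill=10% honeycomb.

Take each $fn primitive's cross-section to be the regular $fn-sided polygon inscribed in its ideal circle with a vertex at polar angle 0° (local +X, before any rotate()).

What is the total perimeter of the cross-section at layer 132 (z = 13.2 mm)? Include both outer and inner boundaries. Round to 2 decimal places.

92.72 mm

At z = 13.2 mm: the cylinder does not reach this height (z outside [0, 11.5]); the cube at (13, 1.5) (footprint 20.5×17) is included at this height (perimeter 75.00 mm); the cylinder at (4, 9): section is a regular 8-gon, circumradius r=3.5 (perimeter = 2·8·3.500·sin(180°/8) = 21.43 mm); Combining (union): the 2 present regions are separate (no shared area or edge), so areas and boundary lengths simply add and each stays a separate island — boundary = 96.43 mm; the 27.5×24 cube at (-3, 9) contributes its full rectangle (perimeter 103.00 mm); Subtracting the remaining from the first: starting from the result so far, the 27.5×24 cube at (-3, 9) partially overlaps it — only the 126.57 mm² overlap (of its 660.00 mm²) is removed, clipping the outline — boundary = 92.72 mm. Overall, the cross-section has 2 separate islands. Total boundary length (outer) = 92.72 mm.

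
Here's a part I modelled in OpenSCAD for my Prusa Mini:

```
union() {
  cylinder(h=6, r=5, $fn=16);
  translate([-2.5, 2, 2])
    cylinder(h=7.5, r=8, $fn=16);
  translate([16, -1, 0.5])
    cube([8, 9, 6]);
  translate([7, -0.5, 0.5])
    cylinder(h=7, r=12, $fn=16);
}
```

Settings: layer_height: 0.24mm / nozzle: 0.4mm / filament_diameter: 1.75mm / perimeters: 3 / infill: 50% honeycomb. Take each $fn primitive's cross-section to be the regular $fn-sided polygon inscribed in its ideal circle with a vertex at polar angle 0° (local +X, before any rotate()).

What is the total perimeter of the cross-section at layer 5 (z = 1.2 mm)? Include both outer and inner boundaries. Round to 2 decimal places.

At z = 1.2 mm: the r=5 cylinder gives a regular 16-gon of circumradius 5 (constant along its height) (perimeter = 2·16·5.000·sin(180°/16) = 31.21 mm); the cylinder at (-2.5, 2) does not reach this height (z outside [2, 9.5]); the cube at (16, -1) (footprint 8×9) is included at this height (perimeter 34.00 mm); the cylinder at (7, -0.5): section is a regular 16-gon, circumradius r=12 (perimeter = 2·16·12.000·sin(180°/16) = 74.91 mm); Combining (union): the regions partially overlap (shared area 92.74 mm²), so the edge portions inside another operand are dropped and the merged outline is re-measured after clipping — boundary = 88.89 mm. Overall, the cross-section is a single solid region. Total boundary length (outer) = 88.89 mm.

88.89 mm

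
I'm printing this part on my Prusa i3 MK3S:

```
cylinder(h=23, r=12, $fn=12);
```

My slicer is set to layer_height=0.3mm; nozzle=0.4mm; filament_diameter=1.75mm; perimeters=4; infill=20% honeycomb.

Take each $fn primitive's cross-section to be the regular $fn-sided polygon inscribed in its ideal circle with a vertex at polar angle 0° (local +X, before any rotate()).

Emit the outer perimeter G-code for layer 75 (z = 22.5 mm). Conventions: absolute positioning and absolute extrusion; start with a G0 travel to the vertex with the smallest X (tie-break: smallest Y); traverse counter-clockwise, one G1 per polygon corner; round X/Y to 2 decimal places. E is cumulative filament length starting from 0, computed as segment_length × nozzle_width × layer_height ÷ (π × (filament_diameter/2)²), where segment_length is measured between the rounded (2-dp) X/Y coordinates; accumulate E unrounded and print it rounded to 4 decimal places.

G0 X-12.00 Y0.00 Z22.50
G1 X-10.39 Y-6.00 E0.3099
G1 X-6.00 Y-10.39 E0.6197
G1 X0.00 Y-12.00 E0.9296
G1 X6.00 Y-10.39 E1.2395
G1 X10.39 Y-6.00 E1.5493
G1 X12.00 Y0.00 E1.8592
G1 X10.39 Y6.00 E2.1691
G1 X6.00 Y10.39 E2.4789
G1 X0.00 Y12.00 E2.7888
G1 X-6.00 Y10.39 E3.0987
G1 X-10.39 Y6.00 E3.4085
G1 X-12.00 Y0.00 E3.7184

At z = 22.5 mm: the r=12 cylinder contributes a regular 12-gon of circumradius 12. The outline is a single polygon with 12 vertices. Extrusion per mm of travel: 0.4 × 0.3 / (π × 0.875²) = 0.049890. Accumulating E over each segment gives final E = 3.7184.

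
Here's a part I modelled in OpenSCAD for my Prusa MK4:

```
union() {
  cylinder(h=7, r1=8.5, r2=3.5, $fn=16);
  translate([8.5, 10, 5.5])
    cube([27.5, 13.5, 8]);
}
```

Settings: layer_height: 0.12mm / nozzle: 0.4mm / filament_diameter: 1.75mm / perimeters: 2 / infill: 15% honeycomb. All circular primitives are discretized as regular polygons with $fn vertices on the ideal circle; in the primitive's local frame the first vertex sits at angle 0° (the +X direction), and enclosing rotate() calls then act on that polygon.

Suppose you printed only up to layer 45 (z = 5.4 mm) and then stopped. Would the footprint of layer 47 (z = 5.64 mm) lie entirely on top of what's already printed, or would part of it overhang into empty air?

part overhangs

Compare the two slices. At z = 5.4: the cone contributes a regular 16-gon of circumradius 4.643 (interpolated between r1=8.5 and r2=3.5 at t=0.771) (area = (16/2)·4.643²·sin(360°/16) = 65.99 mm²); the cube at (8.5, 10) is absent (z outside [5.5, 13.5]); Merging all regions: only the cone is present, so the union is just that shape — area = 65.99 mm². At z = 5.64: the cone (r1=8.5→r2=3.5) has section circumradius 4.471 here — a regular 16-gon (area = (16/2)·4.471²·sin(360°/16) = 61.21 mm²); the cube at (8.5, 10) is present — its section is the full 27.5×13.5 rectangle (area 371.25 mm²); Merging all regions: the 2 present regions are separate (no shared area or edge), so areas and boundary lengths simply add and each stays a separate island — area = 432.46 mm². Checking containment: at z = 5.64 the cross-section extends beyond the z = 5.4 cross-section by about 371.25 mm².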